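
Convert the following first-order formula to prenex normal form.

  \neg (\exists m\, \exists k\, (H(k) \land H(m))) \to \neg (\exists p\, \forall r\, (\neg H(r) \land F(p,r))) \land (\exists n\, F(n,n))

First replace A → B with ¬A ∨ B.
  \neg \neg (\exists m\, \exists k\, (H(k) \land H(m))) \lor \neg (\exists p\, \forall r\, (\neg H(r) \land F(p,r))) \land (\exists n\, F(n,n))
Drive negations inward (¬∀x A ≡ ∃x ¬A, ¬∃x A ≡ ∀x ¬A, De Morgan for ∧/∨):
  (\exists m\, \exists k\, (H(k) \land H(m))) \lor (\forall p\, \exists r\, (H(r) \lor \neg F(p,r))) \land (\exists n\, F(n,n))
Pull the quantifiers to the front (each side's bound variable is not free in the other side):
  \exists m\, \exists k\, \forall p\, \exists r\, \exists n\, (H(k) \land H(m) \lor (H(r) \lor \neg F(p,r)) \land F(n,n))

\exists m\, \exists k\, \forall p\, \exists r\, \exists n\, (H(k) \land H(m) \lor (H(r) \lor \neg F(p,r)) \land F(n,n))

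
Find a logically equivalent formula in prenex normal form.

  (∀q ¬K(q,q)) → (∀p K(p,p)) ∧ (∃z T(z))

Rewrite implications/biconditionals: A → B as ¬A ∨ B.
  ¬(∀q ¬K(q,q)) ∨ (∀p K(p,p)) ∧ (∃z T(z))
Move each ¬ inward, flipping quantifiers it crosses:
  (∃q K(q,q)) ∨ (∀p K(p,p)) ∧ (∃z T(z))
All bound variables are already distinct, so no renaming is needed.
Pull the quantifiers to the front (each side's bound variable is not free in the other side):
  ∃q ∀p ∃z (K(q,q) ∨ K(p,p) ∧ T(z))

∃q ∀p ∃z (K(q,q) ∨ K(p,p) ∧ T(z))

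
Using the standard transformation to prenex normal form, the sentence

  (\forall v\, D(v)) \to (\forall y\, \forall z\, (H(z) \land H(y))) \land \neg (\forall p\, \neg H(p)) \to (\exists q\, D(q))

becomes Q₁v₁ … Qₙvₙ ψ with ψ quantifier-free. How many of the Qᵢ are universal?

Rewrite implications/biconditionals: A → B as ¬A ∨ B.
  \neg (\forall v\, D(v)) \lor \neg ((\forall y\, \forall z\, (H(z) \land H(y))) \land \neg (\forall p\, \neg H(p))) \lor (\exists q\, D(q))
Move each ¬ inward, flipping quantifiers it crosses:
  (\exists v\, \neg D(v)) \lor (\exists y\, \exists z\, (\neg H(z) \lor \neg H(y))) \lor (\forall p\, \neg H(p)) \lor (\exists q\, D(q))
Pull the quantifiers to the front (each side's bound variable is not free in the other side):
  \exists v\, \exists y\, \exists z\, \forall p\, \exists q\, (\neg D(v) \lor \neg H(z) \lor \neg H(y) \lor \neg H(p) \lor D(q))
The prefix is \exists v \exists y \exists z \forall p \exists q: 1 universal, 4 existential.

1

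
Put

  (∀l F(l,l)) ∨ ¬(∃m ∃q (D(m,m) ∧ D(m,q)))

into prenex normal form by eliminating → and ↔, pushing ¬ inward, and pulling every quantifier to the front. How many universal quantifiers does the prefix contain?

Drive negations inward (¬∀x A ≡ ∃x ¬A, ¬∃x A ≡ ∀x ¬A, De Morgan for ∧/∨):
  (∀l F(l,l)) ∨ (∀m ∀q (¬D(m,m) ∨ ¬D(m,q)))
All bound variables are already distinct, so no renaming is needed.
Extract every quantifier outward, since the variables are now distinct and don't occur free across branches:
  ∀l ∀m ∀q (F(l,l) ∨ ¬D(m,m) ∨ ¬D(m,q))
The prefix is ∀l ∀m ∀q: 3 universal, 0 existential.

3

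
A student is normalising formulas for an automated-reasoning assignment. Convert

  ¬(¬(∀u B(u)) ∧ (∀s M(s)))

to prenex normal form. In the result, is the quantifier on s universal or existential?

Drive negations inward (¬∀x A ≡ ∃x ¬A, ¬∃x A ≡ ∀x ¬A, De Morgan for ∧/∨):
  (∀u B(u)) ∨ (∃s ¬M(s))
All bound variables are already distinct, so no renaming is needed.
Extract every quantifier outward, since the variables are now distinct and don't occur free across branches:
  ∀u ∃s (B(u) ∨ ¬M(s))
The quantifier ∀s sits under an odd number of negations, so it flips to ∃s.

existential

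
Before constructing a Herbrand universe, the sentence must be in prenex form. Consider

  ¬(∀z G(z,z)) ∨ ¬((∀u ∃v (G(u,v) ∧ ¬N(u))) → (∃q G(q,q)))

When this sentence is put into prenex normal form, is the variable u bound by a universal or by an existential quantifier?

universal

Rewrite implications/biconditionals: A → B as ¬A ∨ B.
  ¬(∀z G(z,z)) ∨ ¬(¬(∀u ∃v (G(u,v) ∧ ¬N(u))) ∨ (∃q G(q,q)))
Push ¬ through the quantifiers and connectives to reach negation normal form:
  (∃z ¬G(z,z)) ∨ (∀u ∃v (G(u,v) ∧ ¬N(u))) ∧ (∀q ¬G(q,q))
Finally move all quantifiers to the prefix:
  ∃z ∀u ∃v ∀q (¬G(z,z) ∨ G(u,v) ∧ ¬N(u) ∧ ¬G(q,q))
The quantifier ∀u sits under an even number of negations (counting the antecedent side of each →), so it remains universal.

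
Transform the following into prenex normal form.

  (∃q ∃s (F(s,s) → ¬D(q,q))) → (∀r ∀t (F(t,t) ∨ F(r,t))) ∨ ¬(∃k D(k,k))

Rewrite implications/biconditionals: A → B as ¬A ∨ B.
  ¬(∃q ∃s (¬F(s,s) ∨ ¬D(q,q))) ∨ (∀r ∀t (F(t,t) ∨ F(r,t))) ∨ ¬(∃k D(k,k))
Push ¬ through the quantifiers and connectives to reach negation normal form:
  (∀q ∀s (F(s,s) ∧ D(q,q))) ∨ (∀r ∀t (F(t,t) ∨ F(r,t))) ∨ (∀k ¬D(k,k))
All bound variables are already distinct, so no renaming is needed.
Finally move all quantifiers to the prefix:
  ∀q ∀s ∀r ∀t ∀k (F(s,s) ∧ D(q,q) ∨ F(t,t) ∨ F(r,t) ∨ ¬D(k,k))

∀q ∀s ∀r ∀t ∀k (F(s,s) ∧ D(q,q) ∨ F(t,t) ∨ F(r,t) ∨ ¬D(k,k))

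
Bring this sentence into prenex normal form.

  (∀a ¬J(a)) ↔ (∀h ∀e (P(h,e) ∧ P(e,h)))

∃a ∀h ∀e ∃z1 ∃v1 ∀s ((J(a) ∨ P(h,e) ∧ P(e,h)) ∧ (¬P(z1,v1) ∨ ¬P(v1,z1) ∨ ¬J(s)))

Eliminate → and ↔ using ¬ and ∨; A ↔ B as (¬A ∨ B) ∧ (¬B ∨ A).
  (¬(∀a ¬J(a)) ∨ (∀h ∀e (P(h,e) ∧ P(e,h)))) ∧ (¬(∀h ∀e (P(h,e) ∧ P(e,h))) ∨ (∀a ¬J(a)))
Move each ¬ inward, flipping quantifiers it crosses:
  ((∃a J(a)) ∨ (∀h ∀e (P(h,e) ∧ P(e,h)))) ∧ ((∃h ∃e (¬P(h,e) ∨ ¬P(e,h))) ∨ (∀a ¬J(a)))
Rename bound variables to avoid capture: h↦z1, e↦v1, a↦s.
  ((∃a J(a)) ∨ (∀h ∀e (P(h,e) ∧ P(e,h)))) ∧ ((∃z1 ∃v1 (¬P(z1,v1) ∨ ¬P(v1,z1))) ∨ (∀s ¬J(s)))
Finally move all quantifiers to the prefix:
  ∃a ∀h ∀e ∃z1 ∃v1 ∀s ((J(a) ∨ P(h,e) ∧ P(e,h)) ∧ (¬P(z1,v1) ∨ ¬P(v1,z1) ∨ ¬J(s)))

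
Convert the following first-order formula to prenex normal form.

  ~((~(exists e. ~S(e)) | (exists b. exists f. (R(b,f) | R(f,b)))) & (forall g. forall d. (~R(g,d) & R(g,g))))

Move each ¬ inward, flipping quantifiers it crosses:
  (exists e. ~S(e)) & (forall b. forall f. (~R(b,f) & ~R(f,b))) | (exists g. exists d. (R(g,d) | ~R(g,g)))
All bound variables are already distinct, so no renaming is needed.
Extract every quantifier outward, since the variables are now distinct and don't occur free across branches:
  exists e. forall b. forall f. exists g. exists d. (~S(e) & ~R(b,f) & ~R(f,b) | R(g,d) | ~R(g,g))

exists e. forall b. forall f. exists g. exists d. (~S(e) & ~R(b,f) & ~R(f,b) | R(g,d) | ~R(g,g))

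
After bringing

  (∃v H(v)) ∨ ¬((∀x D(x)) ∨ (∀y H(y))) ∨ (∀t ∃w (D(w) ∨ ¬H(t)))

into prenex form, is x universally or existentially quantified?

Drive negations inward (¬∀x A ≡ ∃x ¬A, ¬∃x A ≡ ∀x ¬A, De Morgan for ∧/∨):
  (∃v H(v)) ∨ (∃x ¬D(x)) ∧ (∃y ¬H(y)) ∨ (∀t ∃w (D(w) ∨ ¬H(t)))
All bound variables are already distinct, so no renaming is needed.
Finally move all quantifiers to the prefix:
  ∃v ∃x ∃y ∀t ∃w (H(v) ∨ ¬D(x) ∧ ¬H(y) ∨ D(w) ∨ ¬H(t))
The quantifier ∀x sits under an odd number of negations, so it flips to ∃x.

existential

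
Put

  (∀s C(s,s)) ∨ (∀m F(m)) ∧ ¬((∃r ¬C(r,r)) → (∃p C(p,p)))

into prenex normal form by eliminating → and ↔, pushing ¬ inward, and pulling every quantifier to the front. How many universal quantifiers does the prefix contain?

3

Eliminate → and ↔ using ¬ and ∨.
  (∀s C(s,s)) ∨ (∀m F(m)) ∧ ¬(¬(∃r ¬C(r,r)) ∨ (∃p C(p,p)))
Move each ¬ inward, flipping quantifiers it crosses:
  (∀s C(s,s)) ∨ (∀m F(m)) ∧ (∃r ¬C(r,r)) ∧ (∀p ¬C(p,p))
All bound variables are already distinct, so no renaming is needed.
Extract every quantifier outward, since the variables are now distinct and don't occur free across branches:
  ∀s ∀m ∃r ∀p (C(s,s) ∨ F(m) ∧ ¬C(r,r) ∧ ¬C(p,p))
The prefix is ∀s ∀m ∃r ∀p: 3 universal, 1 existential.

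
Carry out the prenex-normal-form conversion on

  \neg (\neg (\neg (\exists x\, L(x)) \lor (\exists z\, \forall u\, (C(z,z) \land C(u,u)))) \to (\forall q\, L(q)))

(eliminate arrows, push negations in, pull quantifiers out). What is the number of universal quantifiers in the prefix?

First replace A → B with ¬A ∨ B.
  \neg (\neg \neg (\neg (\exists x\, L(x)) \lor (\exists z\, \forall u\, (C(z,z) \land C(u,u)))) \lor (\forall q\, L(q)))
Drive negations inward (¬∀x A ≡ ∃x ¬A, ¬∃x A ≡ ∀x ¬A, De Morgan for ∧/∨):
  (\exists x\, L(x)) \land (\forall z\, \exists u\, (\neg C(z,z) \lor \neg C(u,u))) \land (\exists q\, \neg L(q))
All bound variables are already distinct, so no renaming is needed.
Extract every quantifier outward, since the variables are now distinct and don't occur free across branches:
  \exists x\, \forall z\, \exists u\, \exists q\, (L(x) \land (\neg C(z,z) \lor \neg C(u,u)) \land \neg L(q))
The prefix is \exists x \forall z \exists u \exists q: 1 universal, 3 existential.

1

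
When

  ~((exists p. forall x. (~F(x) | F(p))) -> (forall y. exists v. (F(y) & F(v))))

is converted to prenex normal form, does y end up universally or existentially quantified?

Rewrite implications/biconditionals: A → B as ¬A ∨ B.
  ~(~(exists p. forall x. (~F(x) | F(p))) | (forall y. exists v. (F(y) & F(v))))
Move each ¬ inward, flipping quantifiers it crosses:
  (exists p. forall x. (~F(x) | F(p))) & (exists y. forall v. (~F(y) | ~F(v)))
All bound variables are already distinct, so no renaming is needed.
Pull the quantifiers to the front (each side's bound variable is not free in the other side):
  exists p. forall x. exists y. forall v. ((~F(x) | F(p)) & (~F(y) | ~F(v)))
The quantifier forall y sits under an odd number of negations (counting the antecedent side of each →), so it flips to exists y.

existential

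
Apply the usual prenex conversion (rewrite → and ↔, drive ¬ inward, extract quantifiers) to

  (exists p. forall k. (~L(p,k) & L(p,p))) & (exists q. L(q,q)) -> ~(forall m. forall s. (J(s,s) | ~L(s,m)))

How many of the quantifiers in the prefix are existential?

3

Rewrite implications/biconditionals: A → B as ¬A ∨ B.
  ~((exists p. forall k. (~L(p,k) & L(p,p))) & (exists q. L(q,q))) | ~(forall m. forall s. (J(s,s) | ~L(s,m)))
Push ¬ through the quantifiers and connectives to reach negation normal form:
  (forall p. exists k. (L(p,k) | ~L(p,p))) | (forall q. ~L(q,q)) | (exists m. exists s. (~J(s,s) & L(s,m)))
All bound variables are already distinct, so no renaming is needed.
Pull the quantifiers to the front (each side's bound variable is not free in the other side):
  forall p. exists k. forall q. exists m. exists s. (L(p,k) | ~L(p,p) | ~L(q,q) | ~J(s,s) & L(s,m))
The prefix is forall p exists k forall q exists m exists s: 2 universal, 3 existential.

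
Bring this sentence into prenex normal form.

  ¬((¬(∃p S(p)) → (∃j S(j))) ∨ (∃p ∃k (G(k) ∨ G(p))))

∀p ∀j ∀b ∀k (¬S(p) ∧ ¬S(j) ∧ ¬G(k) ∧ ¬G(b))

Eliminate → and ↔ using ¬ and ∨.
  ¬(¬¬(∃p S(p)) ∨ (∃j S(j)) ∨ (∃p ∃k (G(k) ∨ G(p))))
Push ¬ through the quantifiers and connectives to reach negation normal form:
  (∀p ¬S(p)) ∧ (∀j ¬S(j)) ∧ (∀p ∀k (¬G(k) ∧ ¬G(p)))
Give each quantifier a distinct variable: p↦b.
  (∀p ¬S(p)) ∧ (∀j ¬S(j)) ∧ (∀b ∀k (¬G(k) ∧ ¬G(b)))
Pull the quantifiers to the front (each side's bound variable is not free in the other side):
  ∀p ∀j ∀b ∀k (¬S(p) ∧ ¬S(j) ∧ ¬G(k) ∧ ¬G(b))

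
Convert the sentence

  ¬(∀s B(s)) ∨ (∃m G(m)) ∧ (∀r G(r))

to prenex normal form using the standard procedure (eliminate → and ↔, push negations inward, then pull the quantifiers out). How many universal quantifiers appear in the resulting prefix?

1

Push ¬ through the quantifiers and connectives to reach negation normal form:
  (∃s ¬B(s)) ∨ (∃m G(m)) ∧ (∀r G(r))
All bound variables are already distinct, so no renaming is needed.
Finally move all quantifiers to the prefix:
  ∃s ∃m ∀r (¬B(s) ∨ G(m) ∧ G(r))
The prefix is ∃s ∃m ∀r: 1 universal, 2 existential.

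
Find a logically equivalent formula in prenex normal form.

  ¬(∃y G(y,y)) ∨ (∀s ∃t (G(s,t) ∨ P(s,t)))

∀y ∀s ∃t (¬G(y,y) ∨ G(s,t) ∨ P(s,t))

Drive negations inward (¬∀x A ≡ ∃x ¬A, ¬∃x A ≡ ∀x ¬A, De Morgan for ∧/∨):
  (∀y ¬G(y,y)) ∨ (∀s ∃t (G(s,t) ∨ P(s,t)))
Finally move all quantifiers to the prefix:
  ∀y ∀s ∃t (¬G(y,y) ∨ G(s,t) ∨ P(s,t))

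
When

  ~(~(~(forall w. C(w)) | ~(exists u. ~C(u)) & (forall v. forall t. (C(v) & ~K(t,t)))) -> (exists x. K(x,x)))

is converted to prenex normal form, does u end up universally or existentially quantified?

existential

Eliminate → and ↔ using ¬ and ∨.
  ~(~~(~(forall w. C(w)) | ~(exists u. ~C(u)) & (forall v. forall t. (C(v) & ~K(t,t)))) | (exists x. K(x,x)))
Push ¬ through the quantifiers and connectives to reach negation normal form:
  (forall w. C(w)) & ((exists u. ~C(u)) | (exists v. exists t. (~C(v) | K(t,t)))) & (forall x. ~K(x,x))
Finally move all quantifiers to the prefix:
  forall w. exists u. exists v. exists t. forall x. (C(w) & (~C(u) | ~C(v) | K(t,t)) & ~K(x,x))
The quantifier exists u sits under an even number of negations (counting the antecedent side of each →), so it remains existential.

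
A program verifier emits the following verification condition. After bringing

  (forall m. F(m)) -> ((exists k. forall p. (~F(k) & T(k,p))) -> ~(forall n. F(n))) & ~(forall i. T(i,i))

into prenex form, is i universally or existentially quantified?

First replace A → B with ¬A ∨ B.
  ~(forall m. F(m)) | (~(exists k. forall p. (~F(k) & T(k,p))) | ~(forall n. F(n))) & ~(forall i. T(i,i))
Drive negations inward (¬∀x A ≡ ∃x ¬A, ¬∃x A ≡ ∀x ¬A, De Morgan for ∧/∨):
  (exists m. ~F(m)) | ((forall k. exists p. (F(k) | ~T(k,p))) | (exists n. ~F(n))) & (exists i. ~T(i,i))
Finally move all quantifiers to the prefix:
  exists m. forall k. exists p. exists n. exists i. (~F(m) | (F(k) | ~T(k,p) | ~F(n)) & ~T(i,i))
The quantifier forall i sits under an odd number of negations (counting the antecedent side of each →), so it flips to exists i.

existential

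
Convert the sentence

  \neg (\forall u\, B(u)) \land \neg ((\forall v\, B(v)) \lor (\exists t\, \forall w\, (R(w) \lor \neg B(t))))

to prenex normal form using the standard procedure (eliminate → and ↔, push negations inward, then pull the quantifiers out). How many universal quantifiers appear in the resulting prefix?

1

Move each ¬ inward, flipping quantifiers it crosses:
  (\exists u\, \neg B(u)) \land (\exists v\, \neg B(v)) \land (\forall t\, \exists w\, (\neg R(w) \land B(t)))
Extract every quantifier outward, since the variables are now distinct and don't occur free across branches:
  \exists u\, \exists v\, \forall t\, \exists w\, (\neg B(u) \land \neg B(v) \land \neg R(w) \land B(t))
The prefix is \exists u \exists v \forall t \exists w: 1 universal, 3 existential.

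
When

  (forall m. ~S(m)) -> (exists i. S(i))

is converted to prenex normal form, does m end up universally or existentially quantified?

existential

Eliminate → and ↔ using ¬ and ∨.
  ~(forall m. ~S(m)) | (exists i. S(i))
Push ¬ through the quantifiers and connectives to reach negation normal form:
  (exists m. S(m)) | (exists i. S(i))
All bound variables are already distinct, so no renaming is needed.
Extract every quantifier outward, since the variables are now distinct and don't occur free across branches:
  exists m. exists i. (S(m) | S(i))
The quantifier forall m sits under an odd number of negations (counting the antecedent side of each →), so it flips to exists m.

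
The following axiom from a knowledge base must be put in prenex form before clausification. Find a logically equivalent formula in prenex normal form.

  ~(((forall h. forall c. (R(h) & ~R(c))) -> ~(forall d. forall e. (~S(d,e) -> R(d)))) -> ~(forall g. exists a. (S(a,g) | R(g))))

First replace A → B with ¬A ∨ B.
  ~(~(~(forall h. forall c. (R(h) & ~R(c))) | ~(forall d. forall e. (~~S(d,e) | R(d)))) | ~(forall g. exists a. (S(a,g) | R(g))))
Drive negations inward (¬∀x A ≡ ∃x ¬A, ¬∃x A ≡ ∀x ¬A, De Morgan for ∧/∨):
  ((exists h. exists c. (~R(h) | R(c))) | (exists d. exists e. (~S(d,e) & ~R(d)))) & (forall g. exists a. (S(a,g) | R(g)))
Finally move all quantifiers to the prefix:
  exists h. exists c. exists d. exists e. forall g. exists a. ((~R(h) | R(c) | ~S(d,e) & ~R(d)) & (S(a,g) | R(g)))

exists h. exists c. exists d. exists e. forall g. exists a. ((~R(h) | R(c) | ~S(d,e) & ~R(d)) & (S(a,g) | R(g)))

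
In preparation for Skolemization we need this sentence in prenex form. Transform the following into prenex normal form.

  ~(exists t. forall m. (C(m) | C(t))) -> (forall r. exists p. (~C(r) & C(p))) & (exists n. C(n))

exists t. forall m. forall r. exists p. exists n. (C(m) | C(t) | ~C(r) & C(p) & C(n))

First replace A → B with ¬A ∨ B.
  ~~(exists t. forall m. (C(m) | C(t))) | (forall r. exists p. (~C(r) & C(p))) & (exists n. C(n))
Move each ¬ inward, flipping quantifiers it crosses:
  (exists t. forall m. (C(m) | C(t))) | (forall r. exists p. (~C(r) & C(p))) & (exists n. C(n))
Finally move all quantifiers to the prefix:
  exists t. forall m. forall r. exists p. exists n. (C(m) | C(t) | ~C(r) & C(p) & C(n))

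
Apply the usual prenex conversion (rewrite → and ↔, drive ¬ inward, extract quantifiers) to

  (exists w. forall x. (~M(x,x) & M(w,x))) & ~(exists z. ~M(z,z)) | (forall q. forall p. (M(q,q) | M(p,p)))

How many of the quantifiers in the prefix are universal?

Push ¬ through the quantifiers and connectives to reach negation normal form:
  (exists w. forall x. (~M(x,x) & M(w,x))) & (forall z. M(z,z)) | (forall q. forall p. (M(q,q) | M(p,p)))
Extract every quantifier outward, since the variables are now distinct and don't occur free across branches:
  exists w. forall x. forall z. forall q. forall p. (~M(x,x) & M(w,x) & M(z,z) | M(q,q) | M(p,p))
The prefix is exists w forall x forall z forall q forall p: 4 universal, 1 existential.

4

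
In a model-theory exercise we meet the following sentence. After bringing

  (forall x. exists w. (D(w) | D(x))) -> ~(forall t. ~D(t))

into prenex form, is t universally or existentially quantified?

First replace A → B with ¬A ∨ B.
  ~(forall x. exists w. (D(w) | D(x))) | ~(forall t. ~D(t))
Move each ¬ inward, flipping quantifiers it crosses:
  (exists x. forall w. (~D(w) & ~D(x))) | (exists t. D(t))
All bound variables are already distinct, so no renaming is needed.
Extract every quantifier outward, since the variables are now distinct and don't occur free across branches:
  exists x. forall w. exists t. (~D(w) & ~D(x) | D(t))
The quantifier forall t sits under an odd number of negations (counting the antecedent side of each →), so it flips to exists t.

existential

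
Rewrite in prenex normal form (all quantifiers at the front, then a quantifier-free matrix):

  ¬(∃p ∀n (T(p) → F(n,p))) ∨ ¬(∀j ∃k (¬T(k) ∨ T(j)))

∀p ∃n ∃j ∀k (T(p) ∧ ¬F(n,p) ∨ T(k) ∧ ¬T(j))

Eliminate → and ↔ using ¬ and ∨.
  ¬(∃p ∀n (¬T(p) ∨ F(n,p))) ∨ ¬(∀j ∃k (¬T(k) ∨ T(j)))
Move each ¬ inward, flipping quantifiers it crosses:
  (∀p ∃n (T(p) ∧ ¬F(n,p))) ∨ (∃j ∀k (T(k) ∧ ¬T(j)))
All bound variables are already distinct, so no renaming is needed.
Pull the quantifiers to the front (each side's bound variable is not free in the other side):
  ∀p ∃n ∃j ∀k (T(p) ∧ ¬F(n,p) ∨ T(k) ∧ ¬T(j))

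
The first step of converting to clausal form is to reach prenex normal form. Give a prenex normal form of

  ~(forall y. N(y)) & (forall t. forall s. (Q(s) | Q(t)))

exists y. forall t. forall s. (~N(y) & (Q(s) | Q(t)))

Push ¬ through the quantifiers and connectives to reach negation normal form:
  (exists y. ~N(y)) & (forall t. forall s. (Q(s) | Q(t)))
All bound variables are already distinct, so no renaming is needed.
Finally move all quantifiers to the prefix:
  exists y. forall t. forall s. (~N(y) & (Q(s) | Q(t)))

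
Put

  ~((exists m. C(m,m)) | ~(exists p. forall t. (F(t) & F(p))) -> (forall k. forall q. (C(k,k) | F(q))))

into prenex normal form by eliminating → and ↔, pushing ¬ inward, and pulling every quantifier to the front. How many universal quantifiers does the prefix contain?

Eliminate → and ↔ using ¬ and ∨.
  ~(~((exists m. C(m,m)) | ~(exists p. forall t. (F(t) & F(p)))) | (forall k. forall q. (C(k,k) | F(q))))
Push ¬ through the quantifiers and connectives to reach negation normal form:
  ((exists m. C(m,m)) | (forall p. exists t. (~F(t) | ~F(p)))) & (exists k. exists q. (~C(k,k) & ~F(q)))
Finally move all quantifiers to the prefix:
  exists m. forall p. exists t. exists k. exists q. ((C(m,m) | ~F(t) | ~F(p)) & ~C(k,k) & ~F(q))
The prefix is exists m forall p exists t exists k exists q: 1 universal, 4 existential.

1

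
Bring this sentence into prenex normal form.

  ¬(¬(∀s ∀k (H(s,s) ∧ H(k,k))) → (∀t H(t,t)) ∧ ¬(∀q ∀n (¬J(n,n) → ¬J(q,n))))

∃s ∃k ∃t ∀q ∀n ((¬H(s,s) ∨ ¬H(k,k)) ∧ (¬H(t,t) ∨ J(n,n) ∨ ¬J(q,n)))

First replace A → B with ¬A ∨ B.
  ¬(¬¬(∀s ∀k (H(s,s) ∧ H(k,k))) ∨ (∀t H(t,t)) ∧ ¬(∀q ∀n (¬¬J(n,n) ∨ ¬J(q,n))))
Move each ¬ inward, flipping quantifiers it crosses:
  (∃s ∃k (¬H(s,s) ∨ ¬H(k,k))) ∧ ((∃t ¬H(t,t)) ∨ (∀q ∀n (J(n,n) ∨ ¬J(q,n))))
All bound variables are already distinct, so no renaming is needed.
Extract every quantifier outward, since the variables are now distinct and don't occur free across branches:
  ∃s ∃k ∃t ∀q ∀n ((¬H(s,s) ∨ ¬H(k,k)) ∧ (¬H(t,t) ∨ J(n,n) ∨ ¬J(q,n)))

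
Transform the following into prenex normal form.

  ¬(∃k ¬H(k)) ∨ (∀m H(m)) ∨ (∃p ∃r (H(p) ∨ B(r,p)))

∀k ∀m ∃p ∃r (H(k) ∨ H(m) ∨ H(p) ∨ B(r,p))

Move each ¬ inward, flipping quantifiers it crosses:
  (∀k H(k)) ∨ (∀m H(m)) ∨ (∃p ∃r (H(p) ∨ B(r,p)))
Pull the quantifiers to the front (each side's bound variable is not free in the other side):
  ∀k ∀m ∃p ∃r (H(k) ∨ H(m) ∨ H(p) ∨ B(r,p))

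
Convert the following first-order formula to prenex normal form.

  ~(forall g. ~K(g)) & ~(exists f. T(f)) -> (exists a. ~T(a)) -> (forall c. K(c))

Rewrite implications/biconditionals: A → B as ¬A ∨ B.
  ~(~(forall g. ~K(g)) & ~(exists f. T(f))) | ~(exists a. ~T(a)) | (forall c. K(c))
Drive negations inward (¬∀x A ≡ ∃x ¬A, ¬∃x A ≡ ∀x ¬A, De Morgan for ∧/∨):
  (forall g. ~K(g)) | (exists f. T(f)) | (forall a. T(a)) | (forall c. K(c))
All bound variables are already distinct, so no renaming is needed.
Finally move all quantifiers to the prefix:
  forall g. exists f. forall a. forall c. (~K(g) | T(f) | T(a) | K(c))

forall g. exists f. forall a. forall c. (~K(g) | T(f) | T(a) | K(c))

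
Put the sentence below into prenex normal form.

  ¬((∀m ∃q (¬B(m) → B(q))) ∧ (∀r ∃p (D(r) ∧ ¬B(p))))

∃m ∀q ∃r ∀p (¬B(m) ∧ ¬B(q) ∨ ¬D(r) ∨ B(p))

Eliminate → and ↔ using ¬ and ∨.
  ¬((∀m ∃q (¬¬B(m) ∨ B(q))) ∧ (∀r ∃p (D(r) ∧ ¬B(p))))
Push ¬ through the quantifiers and connectives to reach negation normal form:
  (∃m ∀q (¬B(m) ∧ ¬B(q))) ∨ (∃r ∀p (¬D(r) ∨ B(p)))
All bound variables are already distinct, so no renaming is needed.
Finally move all quantifiers to the prefix:
  ∃m ∀q ∃r ∀p (¬B(m) ∧ ¬B(q) ∨ ¬D(r) ∨ B(p))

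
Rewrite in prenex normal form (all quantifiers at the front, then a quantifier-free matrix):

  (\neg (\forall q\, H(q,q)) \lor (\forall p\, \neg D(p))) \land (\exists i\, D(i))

\exists q\, \forall p\, \exists i\, ((\neg H(q,q) \lor \neg D(p)) \land D(i))

Move each ¬ inward, flipping quantifiers it crosses:
  ((\exists q\, \neg H(q,q)) \lor (\forall p\, \neg D(p))) \land (\exists i\, D(i))
Pull the quantifiers to the front (each side's bound variable is not free in the other side):
  \exists q\, \forall p\, \exists i\, ((\neg H(q,q) \lor \neg D(p)) \land D(i))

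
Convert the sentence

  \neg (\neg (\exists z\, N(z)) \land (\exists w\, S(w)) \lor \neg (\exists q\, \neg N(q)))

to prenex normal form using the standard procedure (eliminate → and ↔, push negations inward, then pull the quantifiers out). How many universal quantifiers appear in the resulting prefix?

Drive negations inward (¬∀x A ≡ ∃x ¬A, ¬∃x A ≡ ∀x ¬A, De Morgan for ∧/∨):
  ((\exists z\, N(z)) \lor (\forall w\, \neg S(w))) \land (\exists q\, \neg N(q))
All bound variables are already distinct, so no renaming is needed.
Extract every quantifier outward, since the variables are now distinct and don't occur free across branches:
  \exists z\, \forall w\, \exists q\, ((N(z) \lor \neg S(w)) \land \neg N(q))
The prefix is \exists z \forall w \exists q: 1 universal, 2 existential.

1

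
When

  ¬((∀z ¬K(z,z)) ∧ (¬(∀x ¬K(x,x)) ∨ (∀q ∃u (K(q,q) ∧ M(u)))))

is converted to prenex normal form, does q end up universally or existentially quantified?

existential

Push ¬ through the quantifiers and connectives to reach negation normal form:
  (∃z K(z,z)) ∨ (∀x ¬K(x,x)) ∧ (∃q ∀u (¬K(q,q) ∨ ¬M(u)))
Pull the quantifiers to the front (each side's bound variable is not free in the other side):
  ∃z ∀x ∃q ∀u (K(z,z) ∨ ¬K(x,x) ∧ (¬K(q,q) ∨ ¬M(u)))
The quantifier ∀q sits under an odd number of negations, so it flips to ∃q.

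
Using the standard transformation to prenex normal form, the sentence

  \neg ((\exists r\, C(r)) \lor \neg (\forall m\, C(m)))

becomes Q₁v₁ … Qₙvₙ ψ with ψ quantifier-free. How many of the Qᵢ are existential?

0

Drive negations inward (¬∀x A ≡ ∃x ¬A, ¬∃x A ≡ ∀x ¬A, De Morgan for ∧/∨):
  (\forall r\, \neg C(r)) \land (\forall m\, C(m))
Extract every quantifier outward, since the variables are now distinct and don't occur free across branches:
  \forall r\, \forall m\, (\neg C(r) \land C(m))
The prefix is \forall r \forall m: 2 universal, 0 existential.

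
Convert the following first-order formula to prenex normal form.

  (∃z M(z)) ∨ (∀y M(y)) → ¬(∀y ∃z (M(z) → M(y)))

Eliminate → and ↔ using ¬ and ∨.
  ¬((∃z M(z)) ∨ (∀y M(y))) ∨ ¬(∀y ∃z (¬M(z) ∨ M(y)))
Move each ¬ inward, flipping quantifiers it crosses:
  (∀z ¬M(z)) ∧ (∃y ¬M(y)) ∨ (∃y ∀z (M(z) ∧ ¬M(y)))
Standardize variables apart so no two quantifiers bind the same name: y↦p, z↦a.
  (∀z ¬M(z)) ∧ (∃y ¬M(y)) ∨ (∃p ∀a (M(a) ∧ ¬M(p)))
Pull the quantifiers to the front (each side's bound variable is not free in the other side):
  ∀z ∃y ∃p ∀a (¬M(z) ∧ ¬M(y) ∨ M(a) ∧ ¬M(p))

∀z ∃y ∃p ∀a (¬M(z) ∧ ¬M(y) ∨ M(a) ∧ ¬M(p))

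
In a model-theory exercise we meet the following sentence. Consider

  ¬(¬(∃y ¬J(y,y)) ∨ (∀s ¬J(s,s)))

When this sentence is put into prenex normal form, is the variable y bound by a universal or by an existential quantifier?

existential

Drive negations inward (¬∀x A ≡ ∃x ¬A, ¬∃x A ≡ ∀x ¬A, De Morgan for ∧/∨):
  (∃y ¬J(y,y)) ∧ (∃s J(s,s))
All bound variables are already distinct, so no renaming is needed.
Extract every quantifier outward, since the variables are now distinct and don't occur free across branches:
  ∃y ∃s (¬J(y,y) ∧ J(s,s))
The quantifier ∃y sits under an even number of negations, so it remains existential.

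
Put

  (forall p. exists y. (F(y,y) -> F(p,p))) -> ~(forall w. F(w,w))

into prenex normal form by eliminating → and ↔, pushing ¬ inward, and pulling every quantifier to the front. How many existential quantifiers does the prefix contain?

2

Eliminate → and ↔ using ¬ and ∨.
  ~(forall p. exists y. (~F(y,y) | F(p,p))) | ~(forall w. F(w,w))
Drive negations inward (¬∀x A ≡ ∃x ¬A, ¬∃x A ≡ ∀x ¬A, De Morgan for ∧/∨):
  (exists p. forall y. (F(y,y) & ~F(p,p))) | (exists w. ~F(w,w))
All bound variables are already distinct, so no renaming is needed.
Finally move all quantifiers to the prefix:
  exists p. forall y. exists w. (F(y,y) & ~F(p,p) | ~F(w,w))
The prefix is exists p forall y exists w: 1 universal, 2 existential.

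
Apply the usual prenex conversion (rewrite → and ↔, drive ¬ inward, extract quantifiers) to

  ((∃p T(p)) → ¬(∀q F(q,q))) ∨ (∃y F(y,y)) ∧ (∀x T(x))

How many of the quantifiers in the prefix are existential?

2

Eliminate → and ↔ using ¬ and ∨.
  ¬(∃p T(p)) ∨ ¬(∀q F(q,q)) ∨ (∃y F(y,y)) ∧ (∀x T(x))
Move each ¬ inward, flipping quantifiers it crosses:
  (∀p ¬T(p)) ∨ (∃q ¬F(q,q)) ∨ (∃y F(y,y)) ∧ (∀x T(x))
All bound variables are already distinct, so no renaming is needed.
Finally move all quantifiers to the prefix:
  ∀p ∃q ∃y ∀x (¬T(p) ∨ ¬F(q,q) ∨ F(y,y) ∧ T(x))
The prefix is ∀p ∃q ∃y ∀x: 2 universal, 2 existential.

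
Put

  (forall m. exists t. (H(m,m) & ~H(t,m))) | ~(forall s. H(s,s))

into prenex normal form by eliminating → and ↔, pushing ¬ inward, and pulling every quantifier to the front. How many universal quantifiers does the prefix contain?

1

Move each ¬ inward, flipping quantifiers it crosses:
  (forall m. exists t. (H(m,m) & ~H(t,m))) | (exists s. ~H(s,s))
All bound variables are already distinct, so no renaming is needed.
Pull the quantifiers to the front (each side's bound variable is not free in the other side):
  forall m. exists t. exists s. (H(m,m) & ~H(t,m) | ~H(s,s))
The prefix is forall m exists t exists s: 1 universal, 2 existential.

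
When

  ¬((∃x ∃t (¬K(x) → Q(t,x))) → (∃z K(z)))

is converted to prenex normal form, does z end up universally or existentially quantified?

universal

Eliminate → and ↔ using ¬ and ∨.
  ¬(¬(∃x ∃t (¬¬K(x) ∨ Q(t,x))) ∨ (∃z K(z)))
Drive negations inward (¬∀x A ≡ ∃x ¬A, ¬∃x A ≡ ∀x ¬A, De Morgan for ∧/∨):
  (∃x ∃t (K(x) ∨ Q(t,x))) ∧ (∀z ¬K(z))
All bound variables are already distinct, so no renaming is needed.
Pull the quantifiers to the front (each side's bound variable is not free in the other side):
  ∃x ∃t ∀z ((K(x) ∨ Q(t,x)) ∧ ¬K(z))
The quantifier ∃z sits under an odd number of negations (counting the antecedent side of each →), so it flips to ∀z.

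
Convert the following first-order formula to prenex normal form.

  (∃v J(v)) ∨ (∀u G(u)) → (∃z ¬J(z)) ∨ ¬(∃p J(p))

∀v ∃u ∃z ∀p (¬J(v) ∧ ¬G(u) ∨ ¬J(z) ∨ ¬J(p))

Eliminate → and ↔ using ¬ and ∨.
  ¬((∃v J(v)) ∨ (∀u G(u))) ∨ (∃z ¬J(z)) ∨ ¬(∃p J(p))
Drive negations inward (¬∀x A ≡ ∃x ¬A, ¬∃x A ≡ ∀x ¬A, De Morgan for ∧/∨):
  (∀v ¬J(v)) ∧ (∃u ¬G(u)) ∨ (∃z ¬J(z)) ∨ (∀p ¬J(p))
All bound variables are already distinct, so no renaming is needed.
Finally move all quantifiers to the prefix:
  ∀v ∃u ∃z ∀p (¬J(v) ∧ ¬G(u) ∨ ¬J(z) ∨ ¬J(p))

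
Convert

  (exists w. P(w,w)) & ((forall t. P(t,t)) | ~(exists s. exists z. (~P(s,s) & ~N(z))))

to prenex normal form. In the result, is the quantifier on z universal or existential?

Drive negations inward (¬∀x A ≡ ∃x ¬A, ¬∃x A ≡ ∀x ¬A, De Morgan for ∧/∨):
  (exists w. P(w,w)) & ((forall t. P(t,t)) | (forall s. forall z. (P(s,s) | N(z))))
All bound variables are already distinct, so no renaming is needed.
Pull the quantifiers to the front (each side's bound variable is not free in the other side):
  exists w. forall t. forall s. forall z. (P(w,w) & (P(t,t) | P(s,s) | N(z)))
The quantifier exists z sits under an odd number of negations, so it flips to forall z.

universal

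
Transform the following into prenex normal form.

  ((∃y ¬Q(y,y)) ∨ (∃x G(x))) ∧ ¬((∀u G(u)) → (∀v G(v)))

First replace A → B with ¬A ∨ B.
  ((∃y ¬Q(y,y)) ∨ (∃x G(x))) ∧ ¬(¬(∀u G(u)) ∨ (∀v G(v)))
Drive negations inward (¬∀x A ≡ ∃x ¬A, ¬∃x A ≡ ∀x ¬A, De Morgan for ∧/∨):
  ((∃y ¬Q(y,y)) ∨ (∃x G(x))) ∧ (∀u G(u)) ∧ (∃v ¬G(v))
Pull the quantifiers to the front (each side's bound variable is not free in the other side):
  ∃y ∃x ∀u ∃v ((¬Q(y,y) ∨ G(x)) ∧ G(u) ∧ ¬G(v))

∃y ∃x ∀u ∃v ((¬Q(y,y) ∨ G(x)) ∧ G(u) ∧ ¬G(v))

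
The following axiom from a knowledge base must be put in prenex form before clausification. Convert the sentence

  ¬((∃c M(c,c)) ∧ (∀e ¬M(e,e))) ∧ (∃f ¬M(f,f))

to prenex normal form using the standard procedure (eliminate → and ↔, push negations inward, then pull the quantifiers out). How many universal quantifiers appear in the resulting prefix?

1

Push ¬ through the quantifiers and connectives to reach negation normal form:
  ((∀c ¬M(c,c)) ∨ (∃e M(e,e))) ∧ (∃f ¬M(f,f))
All bound variables are already distinct, so no renaming is needed.
Finally move all quantifiers to the prefix:
  ∀c ∃e ∃f ((¬M(c,c) ∨ M(e,e)) ∧ ¬M(f,f))
The prefix is ∀c ∃e ∃f: 1 universal, 2 existential.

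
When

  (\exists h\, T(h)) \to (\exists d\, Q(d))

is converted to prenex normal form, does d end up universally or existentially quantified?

existential

Eliminate → and ↔ using ¬ and ∨.
  \neg (\exists h\, T(h)) \lor (\exists d\, Q(d))
Push ¬ through the quantifiers and connectives to reach negation normal form:
  (\forall h\, \neg T(h)) \lor (\exists d\, Q(d))
Finally move all quantifiers to the prefix:
  \forall h\, \exists d\, (\neg T(h) \lor Q(d))
The quantifier \exists d sits under an even number of negations (counting the antecedent side of each →), so it remains existential.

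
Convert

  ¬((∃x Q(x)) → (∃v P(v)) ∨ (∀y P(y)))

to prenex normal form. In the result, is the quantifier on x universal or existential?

existential

First replace A → B with ¬A ∨ B.
  ¬(¬(∃x Q(x)) ∨ (∃v P(v)) ∨ (∀y P(y)))
Move each ¬ inward, flipping quantifiers it crosses:
  (∃x Q(x)) ∧ (∀v ¬P(v)) ∧ (∃y ¬P(y))
All bound variables are already distinct, so no renaming is needed.
Finally move all quantifiers to the prefix:
  ∃x ∀v ∃y (Q(x) ∧ ¬P(v) ∧ ¬P(y))
The quantifier ∃x sits under an even number of negations (counting the antecedent side of each →), so it remains existential.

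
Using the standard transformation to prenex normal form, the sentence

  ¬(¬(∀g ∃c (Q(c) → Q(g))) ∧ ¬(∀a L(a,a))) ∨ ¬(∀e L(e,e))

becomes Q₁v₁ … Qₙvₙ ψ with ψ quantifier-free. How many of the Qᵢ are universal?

First replace A → B with ¬A ∨ B.
  ¬(¬(∀g ∃c (¬Q(c) ∨ Q(g))) ∧ ¬(∀a L(a,a))) ∨ ¬(∀e L(e,e))
Drive negations inward (¬∀x A ≡ ∃x ¬A, ¬∃x A ≡ ∀x ¬A, De Morgan for ∧/∨):
  (∀g ∃c (¬Q(c) ∨ Q(g))) ∨ (∀a L(a,a)) ∨ (∃e ¬L(e,e))
All bound variables are already distinct, so no renaming is needed.
Finally move all quantifiers to the prefix:
  ∀g ∃c ∀a ∃e (¬Q(c) ∨ Q(g) ∨ L(a,a) ∨ ¬L(e,e))
The prefix is ∀g ∃c ∀a ∃e: 2 universal, 2 existential.

2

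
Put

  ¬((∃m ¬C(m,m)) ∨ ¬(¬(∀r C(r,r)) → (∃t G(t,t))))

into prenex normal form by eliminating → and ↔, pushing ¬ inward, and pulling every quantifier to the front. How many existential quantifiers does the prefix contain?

First replace A → B with ¬A ∨ B.
  ¬((∃m ¬C(m,m)) ∨ ¬(¬¬(∀r C(r,r)) ∨ (∃t G(t,t))))
Drive negations inward (¬∀x A ≡ ∃x ¬A, ¬∃x A ≡ ∀x ¬A, De Morgan for ∧/∨):
  (∀m C(m,m)) ∧ ((∀r C(r,r)) ∨ (∃t G(t,t)))
All bound variables are already distinct, so no renaming is needed.
Pull the quantifiers to the front (each side's bound variable is not free in the other side):
  ∀m ∀r ∃t (C(m,m) ∧ (C(r,r) ∨ G(t,t)))
The prefix is ∀m ∀r ∃t: 2 universal, 1 existential.

1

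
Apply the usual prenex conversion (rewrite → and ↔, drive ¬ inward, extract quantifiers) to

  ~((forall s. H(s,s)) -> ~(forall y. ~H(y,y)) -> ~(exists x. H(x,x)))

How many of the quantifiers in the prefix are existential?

2

First replace A → B with ¬A ∨ B.
  ~(~(forall s. H(s,s)) | ~~(forall y. ~H(y,y)) | ~(exists x. H(x,x)))
Drive negations inward (¬∀x A ≡ ∃x ¬A, ¬∃x A ≡ ∀x ¬A, De Morgan for ∧/∨):
  (forall s. H(s,s)) & (exists y. H(y,y)) & (exists x. H(x,x))
All bound variables are already distinct, so no renaming is needed.
Pull the quantifiers to the front (each side's bound variable is not free in the other side):
  forall s. exists y. exists x. (H(s,s) & H(y,y) & H(x,x))
The prefix is forall s exists y exists x: 1 universal, 2 existential.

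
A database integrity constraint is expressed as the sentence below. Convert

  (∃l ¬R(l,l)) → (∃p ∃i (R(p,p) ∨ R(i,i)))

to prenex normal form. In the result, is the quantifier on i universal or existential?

First replace A → B with ¬A ∨ B.
  ¬(∃l ¬R(l,l)) ∨ (∃p ∃i (R(p,p) ∨ R(i,i)))
Drive negations inward (¬∀x A ≡ ∃x ¬A, ¬∃x A ≡ ∀x ¬A, De Morgan for ∧/∨):
  (∀l R(l,l)) ∨ (∃p ∃i (R(p,p) ∨ R(i,i)))
All bound variables are already distinct, so no renaming is needed.
Pull the quantifiers to the front (each side's bound variable is not free in the other side):
  ∀l ∃p ∃i (R(l,l) ∨ R(p,p) ∨ R(i,i))
The quantifier ∃i sits under an even number of negations (counting the antecedent side of each →), so it remains existential.

existential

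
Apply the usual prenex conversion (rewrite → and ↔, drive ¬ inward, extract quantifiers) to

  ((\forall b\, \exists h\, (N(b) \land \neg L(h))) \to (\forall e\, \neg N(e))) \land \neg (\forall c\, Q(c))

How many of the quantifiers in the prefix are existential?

Rewrite implications/biconditionals: A → B as ¬A ∨ B.
  (\neg (\forall b\, \exists h\, (N(b) \land \neg L(h))) \lor (\forall e\, \neg N(e))) \land \neg (\forall c\, Q(c))
Push ¬ through the quantifiers and connectives to reach negation normal form:
  ((\exists b\, \forall h\, (\neg N(b) \lor L(h))) \lor (\forall e\, \neg N(e))) \land (\exists c\, \neg Q(c))
Finally move all quantifiers to the prefix:
  \exists b\, \forall h\, \forall e\, \exists c\, ((\neg N(b) \lor L(h) \lor \neg N(e)) \land \neg Q(c))
The prefix is \exists b \forall h \forall e \exists c: 2 universal, 2 existential.

2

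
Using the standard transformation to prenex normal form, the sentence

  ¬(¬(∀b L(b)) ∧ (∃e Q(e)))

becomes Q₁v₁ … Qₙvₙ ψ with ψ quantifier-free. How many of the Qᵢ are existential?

0

Move each ¬ inward, flipping quantifiers it crosses:
  (∀b L(b)) ∨ (∀e ¬Q(e))
All bound variables are already distinct, so no renaming is needed.
Extract every quantifier outward, since the variables are now distinct and don't occur free across branches:
  ∀b ∀e (L(b) ∨ ¬Q(e))
The prefix is ∀b ∀e: 2 universal, 0 existential.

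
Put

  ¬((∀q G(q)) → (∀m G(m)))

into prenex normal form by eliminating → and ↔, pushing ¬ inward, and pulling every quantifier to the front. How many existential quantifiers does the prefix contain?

1

Eliminate → and ↔ using ¬ and ∨.
  ¬(¬(∀q G(q)) ∨ (∀m G(m)))
Drive negations inward (¬∀x A ≡ ∃x ¬A, ¬∃x A ≡ ∀x ¬A, De Morgan for ∧/∨):
  (∀q G(q)) ∧ (∃m ¬G(m))
All bound variables are already distinct, so no renaming is needed.
Extract every quantifier outward, since the variables are now distinct and don't occur free across branches:
  ∀q ∃m (G(q) ∧ ¬G(m))
The prefix is ∀q ∃m: 1 universal, 1 existential.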